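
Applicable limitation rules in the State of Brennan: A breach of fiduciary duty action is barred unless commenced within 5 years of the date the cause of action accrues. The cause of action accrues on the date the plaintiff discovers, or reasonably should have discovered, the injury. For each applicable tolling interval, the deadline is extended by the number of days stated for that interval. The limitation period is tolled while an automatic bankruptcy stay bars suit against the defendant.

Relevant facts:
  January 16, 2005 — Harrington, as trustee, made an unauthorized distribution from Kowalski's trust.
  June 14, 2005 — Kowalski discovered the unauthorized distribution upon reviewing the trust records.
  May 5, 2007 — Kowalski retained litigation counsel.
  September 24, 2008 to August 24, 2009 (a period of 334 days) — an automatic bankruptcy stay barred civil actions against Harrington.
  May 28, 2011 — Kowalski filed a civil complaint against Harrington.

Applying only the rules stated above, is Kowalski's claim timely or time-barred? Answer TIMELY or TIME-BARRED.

TIME-BARRED

Accrual is tied to discovery, so the period began on June 14, 2005 rather than on January 16, 2005 when the act occurred.
The untolled deadline — 5 years after June 14, 2005 — is June 14, 2010.
Because the automatic bankruptcy stay ran from September 24, 2008 to August 24, 2009, the deadline is extended by 334 days to May 14, 2011.
None of the other events listed affects the running of the period under the stated rules.
Filing on May 28, 2011 missed the May 14, 2011 deadline — the action is time-barred.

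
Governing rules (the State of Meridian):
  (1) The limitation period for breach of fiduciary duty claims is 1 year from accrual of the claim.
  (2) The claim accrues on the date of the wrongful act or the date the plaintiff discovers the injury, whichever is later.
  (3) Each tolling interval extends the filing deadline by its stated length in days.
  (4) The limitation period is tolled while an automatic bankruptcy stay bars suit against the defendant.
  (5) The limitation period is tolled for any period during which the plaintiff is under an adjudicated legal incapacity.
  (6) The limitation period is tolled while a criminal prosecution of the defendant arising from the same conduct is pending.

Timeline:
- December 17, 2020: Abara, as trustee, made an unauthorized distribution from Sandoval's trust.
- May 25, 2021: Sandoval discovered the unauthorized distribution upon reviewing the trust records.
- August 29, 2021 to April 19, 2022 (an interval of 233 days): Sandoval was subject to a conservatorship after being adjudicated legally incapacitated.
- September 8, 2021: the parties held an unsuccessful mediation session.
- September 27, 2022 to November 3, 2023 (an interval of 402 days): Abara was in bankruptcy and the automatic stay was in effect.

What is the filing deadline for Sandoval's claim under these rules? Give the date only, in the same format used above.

February 19, 2024

Taking the later of the act (December 17, 2020) and discovery (May 25, 2021), the claim accrued on May 25, 2021.
The untolled deadline — 1 year after May 25, 2021 — is May 25, 2022.
The plaintiff's legal incapacity from August 29, 2021 to April 19, 2022 tolled the period for 233 days, extending the deadline to January 13, 2023.
Because the automatic bankruptcy stay ran from September 27, 2022 to November 3, 2023, the deadline is extended by 402 days to February 19, 2024.
The other events in the timeline have no effect on the limitation period under the stated rules.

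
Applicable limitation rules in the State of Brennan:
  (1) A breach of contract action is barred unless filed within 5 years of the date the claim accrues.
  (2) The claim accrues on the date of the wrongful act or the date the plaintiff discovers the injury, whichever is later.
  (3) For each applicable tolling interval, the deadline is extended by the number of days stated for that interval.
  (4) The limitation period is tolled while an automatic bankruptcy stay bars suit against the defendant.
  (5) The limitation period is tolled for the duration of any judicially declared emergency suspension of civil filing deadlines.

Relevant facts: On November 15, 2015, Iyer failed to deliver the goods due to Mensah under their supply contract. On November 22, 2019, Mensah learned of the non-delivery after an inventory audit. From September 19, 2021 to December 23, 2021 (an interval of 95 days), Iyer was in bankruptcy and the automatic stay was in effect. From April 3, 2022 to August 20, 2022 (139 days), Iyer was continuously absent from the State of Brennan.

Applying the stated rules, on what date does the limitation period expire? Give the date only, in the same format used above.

Taking the later of the act (November 15, 2015) and discovery (November 22, 2019), the claim accrued on November 22, 2019.
Adding the 5 years base period to November 22, 2019 gives a deadline of November 22, 2024, before any tolling.
The period was tolled for 95 days by the automatic bankruptcy stay (September 19, 2021 to December 23, 2021), pushing the deadline to February 25, 2025.
No stated provision tolls the period for the defendant's absence, so the interval from April 3, 2022 to August 20, 2022 has no effect on the deadline.

February 25, 2025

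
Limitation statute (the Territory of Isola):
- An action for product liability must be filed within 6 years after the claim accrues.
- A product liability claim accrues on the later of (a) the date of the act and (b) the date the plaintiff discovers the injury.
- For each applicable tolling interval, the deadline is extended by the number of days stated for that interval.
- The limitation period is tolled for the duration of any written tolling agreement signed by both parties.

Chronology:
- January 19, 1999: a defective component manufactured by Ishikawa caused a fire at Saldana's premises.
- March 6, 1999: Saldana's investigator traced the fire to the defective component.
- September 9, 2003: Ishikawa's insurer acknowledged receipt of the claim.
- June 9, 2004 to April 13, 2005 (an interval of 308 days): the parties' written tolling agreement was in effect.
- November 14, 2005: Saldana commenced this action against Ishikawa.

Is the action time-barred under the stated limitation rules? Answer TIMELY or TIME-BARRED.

Taking the later of the act (January 19, 1999) and discovery (March 6, 1999), the claim accrued on March 6, 1999.
Adding the 6 years base period to March 6, 1999 gives a deadline of March 6, 2005, before any tolling.
Because the written tolling agreement ran from June 9, 2004 to April 13, 2005, the deadline is extended by 308 days to January 8, 2006.
None of the other events listed affects the running of the period under the stated rules.
Saldana filed on November 14, 2005, before the January 8, 2006 deadline, so the action is timely.

TIMELY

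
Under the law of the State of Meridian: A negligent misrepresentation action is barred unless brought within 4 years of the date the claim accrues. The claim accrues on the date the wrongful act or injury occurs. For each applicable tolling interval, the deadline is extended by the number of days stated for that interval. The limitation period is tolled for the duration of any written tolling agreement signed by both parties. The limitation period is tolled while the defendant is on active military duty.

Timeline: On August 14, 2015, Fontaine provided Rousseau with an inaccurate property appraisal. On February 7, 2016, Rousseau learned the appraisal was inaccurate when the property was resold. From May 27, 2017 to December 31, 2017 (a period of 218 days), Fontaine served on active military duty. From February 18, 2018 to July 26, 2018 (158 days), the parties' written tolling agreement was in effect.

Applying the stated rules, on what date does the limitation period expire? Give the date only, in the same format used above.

Accrual is governed by the date of the act, so the period began to run on August 14, 2015; the later discovery on February 7, 2016 is irrelevant under the stated rule.
4 years from August 14, 2015 is August 14, 2019.
The defendant's active military service from May 27, 2017 to December 31, 2017 tolled the period for 218 days, extending the deadline to March 19, 2020.
Because the written tolling agreement ran from February 18, 2018 to July 26, 2018, the deadline is extended by 158 days to August 24, 2020.

August 24, 2020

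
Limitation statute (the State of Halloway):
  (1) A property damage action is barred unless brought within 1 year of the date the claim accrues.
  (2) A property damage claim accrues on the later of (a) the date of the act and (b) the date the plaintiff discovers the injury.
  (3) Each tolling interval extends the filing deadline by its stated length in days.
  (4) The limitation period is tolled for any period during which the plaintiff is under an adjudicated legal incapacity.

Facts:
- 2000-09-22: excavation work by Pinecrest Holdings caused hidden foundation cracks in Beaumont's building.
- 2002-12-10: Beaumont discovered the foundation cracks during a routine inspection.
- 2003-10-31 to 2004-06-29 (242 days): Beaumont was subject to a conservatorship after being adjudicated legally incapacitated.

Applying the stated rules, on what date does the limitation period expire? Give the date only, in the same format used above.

2004-08-08

Because discovery on 2002-12-10 post-dates the 2000-09-22 act, accrual under the later-of rule falls on 2002-12-10.
1 year from 2002-12-10 is 2003-12-10.
Because the plaintiff's legal incapacity ran from 2003-10-31 to 2004-06-29, the deadline is extended by 242 days to 2004-08-08.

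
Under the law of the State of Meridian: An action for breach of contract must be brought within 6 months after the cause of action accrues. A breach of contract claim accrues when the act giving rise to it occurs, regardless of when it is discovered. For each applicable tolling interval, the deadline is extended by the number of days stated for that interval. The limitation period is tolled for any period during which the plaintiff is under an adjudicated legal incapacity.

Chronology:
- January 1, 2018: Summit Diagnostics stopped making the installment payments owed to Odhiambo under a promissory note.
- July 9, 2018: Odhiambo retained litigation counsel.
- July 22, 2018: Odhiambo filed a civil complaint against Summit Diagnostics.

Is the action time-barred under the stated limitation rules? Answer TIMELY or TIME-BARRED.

TIME-BARRED

The cause of action accrued on January 1, 2018, the date of the act.
Adding the 6 months base period to January 1, 2018 gives a deadline of July 1, 2018, before any tolling.
None of the other events listed affects the running of the period under the stated rules.
The July 22, 2018 filing falls after the July 1, 2018 deadline; the claim is time-barred.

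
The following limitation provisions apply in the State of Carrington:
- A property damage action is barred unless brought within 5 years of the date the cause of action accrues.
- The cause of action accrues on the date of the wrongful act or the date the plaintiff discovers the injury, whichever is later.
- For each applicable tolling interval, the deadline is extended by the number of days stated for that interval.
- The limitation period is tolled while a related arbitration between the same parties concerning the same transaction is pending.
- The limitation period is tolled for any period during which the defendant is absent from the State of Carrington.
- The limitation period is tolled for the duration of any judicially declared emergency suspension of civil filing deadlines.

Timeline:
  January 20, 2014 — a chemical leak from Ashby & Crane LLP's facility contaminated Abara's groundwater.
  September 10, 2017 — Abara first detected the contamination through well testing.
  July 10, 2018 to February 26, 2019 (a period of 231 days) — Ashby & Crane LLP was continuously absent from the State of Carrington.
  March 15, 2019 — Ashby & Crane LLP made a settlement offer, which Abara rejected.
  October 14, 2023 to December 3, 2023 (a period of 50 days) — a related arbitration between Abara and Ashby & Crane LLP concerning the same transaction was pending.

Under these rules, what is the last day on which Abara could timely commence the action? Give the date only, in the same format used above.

The claim accrued on September 10, 2017 — the later of the January 20, 2014 act and the September 10, 2017 discovery.
5 years from September 10, 2017 is September 10, 2022.
Because the defendant's absence from the jurisdiction ran from July 10, 2018 to February 26, 2019, the deadline is extended by 231 days to April 29, 2023.
The pending related arbitration starting October 14, 2023 came too late — the period had run on April 29, 2023 — and so does not extend the deadline.
The other events in the timeline have no effect on the limitation period under the stated rules.

April 29, 2023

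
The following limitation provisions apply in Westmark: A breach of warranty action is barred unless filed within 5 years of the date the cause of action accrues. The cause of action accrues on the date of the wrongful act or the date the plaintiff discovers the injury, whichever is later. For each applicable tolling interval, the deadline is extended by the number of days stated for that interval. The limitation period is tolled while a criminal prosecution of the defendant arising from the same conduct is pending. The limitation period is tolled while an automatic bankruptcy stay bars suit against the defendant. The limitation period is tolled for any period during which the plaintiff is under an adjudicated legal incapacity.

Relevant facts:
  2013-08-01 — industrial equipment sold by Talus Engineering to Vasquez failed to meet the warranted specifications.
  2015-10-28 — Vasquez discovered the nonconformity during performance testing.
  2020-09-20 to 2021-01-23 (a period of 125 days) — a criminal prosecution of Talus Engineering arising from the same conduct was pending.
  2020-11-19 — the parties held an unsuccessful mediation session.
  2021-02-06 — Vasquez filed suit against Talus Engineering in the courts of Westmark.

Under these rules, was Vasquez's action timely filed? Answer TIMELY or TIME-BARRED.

Taking the later of the act (2013-08-01) and discovery (2015-10-28), the claim accrued on 2015-10-28.
The untolled deadline — 5 years after 2015-10-28 — is 2020-10-28.
The period was tolled for 125 days by the pending criminal prosecution (2020-09-20 to 2021-01-23), pushing the deadline to 2021-03-02.
The other events in the timeline have no effect on the limitation period under the stated rules.
Vasquez filed on 2021-02-06, before the 2021-03-02 deadline, so the action is timely.

TIMELY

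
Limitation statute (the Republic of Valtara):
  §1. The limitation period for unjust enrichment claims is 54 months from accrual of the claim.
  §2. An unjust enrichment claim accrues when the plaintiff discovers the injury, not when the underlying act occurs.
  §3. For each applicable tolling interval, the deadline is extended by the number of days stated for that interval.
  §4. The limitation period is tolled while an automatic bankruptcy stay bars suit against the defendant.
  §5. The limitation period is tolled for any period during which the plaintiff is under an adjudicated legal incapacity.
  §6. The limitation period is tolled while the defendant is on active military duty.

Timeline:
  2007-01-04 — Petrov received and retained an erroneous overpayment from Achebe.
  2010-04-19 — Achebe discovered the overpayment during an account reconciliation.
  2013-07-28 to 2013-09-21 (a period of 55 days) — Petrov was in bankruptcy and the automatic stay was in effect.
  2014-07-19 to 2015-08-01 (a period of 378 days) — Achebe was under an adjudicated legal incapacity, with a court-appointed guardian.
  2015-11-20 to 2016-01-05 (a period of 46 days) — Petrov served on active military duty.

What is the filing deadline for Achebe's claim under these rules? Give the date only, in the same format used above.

2016-02-10

Accrual is tied to discovery, so the period began on 2010-04-19 rather than on 2007-01-04 when the act occurred.
Adding the 54 months base period to 2010-04-19 gives a deadline of 2014-10-19, before any tolling.
The automatic bankruptcy stay from 2013-07-28 to 2013-09-21 tolled the period for 55 days, extending the deadline to 2014-12-13.
Because the plaintiff's legal incapacity ran from 2014-07-19 to 2015-08-01, the deadline is extended by 378 days to 2015-12-26.
The period was tolled for 46 days by the defendant's active military service (2015-11-20 to 2016-01-05), pushing the deadline to 2016-02-10.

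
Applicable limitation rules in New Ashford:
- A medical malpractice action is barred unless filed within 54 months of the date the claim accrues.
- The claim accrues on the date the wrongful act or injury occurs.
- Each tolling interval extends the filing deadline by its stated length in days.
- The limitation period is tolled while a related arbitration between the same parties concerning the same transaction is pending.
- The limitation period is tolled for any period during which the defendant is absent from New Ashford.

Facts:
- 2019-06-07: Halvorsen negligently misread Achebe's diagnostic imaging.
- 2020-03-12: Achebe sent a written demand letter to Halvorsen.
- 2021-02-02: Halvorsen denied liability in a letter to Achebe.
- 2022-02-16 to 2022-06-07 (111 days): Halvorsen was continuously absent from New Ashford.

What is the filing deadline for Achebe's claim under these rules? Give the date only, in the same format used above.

The claim accrued on 2019-06-07, the date of the act.
54 months from 2019-06-07 is 2023-12-07.
The period was tolled for 111 days by the defendant's absence from the jurisdiction (2022-02-16 to 2022-06-07), pushing the deadline to 2024-03-27.
The other events in the timeline have no effect on the limitation period under the stated rules.

2024-03-27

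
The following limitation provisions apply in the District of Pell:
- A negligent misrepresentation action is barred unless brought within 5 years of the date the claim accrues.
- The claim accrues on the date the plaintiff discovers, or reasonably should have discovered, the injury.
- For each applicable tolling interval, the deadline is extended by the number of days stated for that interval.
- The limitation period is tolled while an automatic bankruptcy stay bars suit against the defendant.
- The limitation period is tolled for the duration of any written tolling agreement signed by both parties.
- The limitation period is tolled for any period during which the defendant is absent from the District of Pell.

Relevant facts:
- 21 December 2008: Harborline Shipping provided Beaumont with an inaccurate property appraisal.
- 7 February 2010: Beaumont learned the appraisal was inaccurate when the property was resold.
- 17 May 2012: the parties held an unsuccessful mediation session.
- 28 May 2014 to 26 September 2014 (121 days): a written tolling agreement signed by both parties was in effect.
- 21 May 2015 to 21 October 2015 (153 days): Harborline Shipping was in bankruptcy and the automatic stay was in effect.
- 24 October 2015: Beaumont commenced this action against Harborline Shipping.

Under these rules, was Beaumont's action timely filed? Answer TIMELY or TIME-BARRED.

TIMELY

Accrual is tied to discovery, so the period began on 7 February 2010 rather than on 21 December 2008 when the act occurred.
The untolled deadline — 5 years after 7 February 2010 — is 7 February 2015.
Because the written tolling agreement ran from 28 May 2014 to 26 September 2014, the deadline is extended by 121 days to 8 June 2015.
The automatic bankruptcy stay from 21 May 2015 to 21 October 2015 tolled the period for 153 days, extending the deadline to 8 November 2015.
Nothing else in the chronology tolls or restarts the period.
The 24 October 2015 filing precedes the 8 November 2015 deadline; the claim is timely.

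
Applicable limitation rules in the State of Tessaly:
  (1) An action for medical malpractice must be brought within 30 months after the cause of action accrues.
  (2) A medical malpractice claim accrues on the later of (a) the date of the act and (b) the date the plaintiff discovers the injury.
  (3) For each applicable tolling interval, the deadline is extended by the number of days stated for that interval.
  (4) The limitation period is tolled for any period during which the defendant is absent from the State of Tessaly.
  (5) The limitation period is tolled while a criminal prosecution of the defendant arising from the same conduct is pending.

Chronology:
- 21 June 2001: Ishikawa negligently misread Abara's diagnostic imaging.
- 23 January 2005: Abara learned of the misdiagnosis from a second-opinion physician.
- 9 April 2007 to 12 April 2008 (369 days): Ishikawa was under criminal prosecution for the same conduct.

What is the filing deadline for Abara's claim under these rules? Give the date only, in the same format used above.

Taking the later of the act (21 June 2001) and discovery (23 January 2005), the claim accrued on 23 January 2005.
30 months from 23 January 2005 is 23 July 2007.
The period was tolled for 369 days by the pending criminal prosecution (9 April 2007 to 12 April 2008), pushing the deadline to 26 July 2008.

26 July 2008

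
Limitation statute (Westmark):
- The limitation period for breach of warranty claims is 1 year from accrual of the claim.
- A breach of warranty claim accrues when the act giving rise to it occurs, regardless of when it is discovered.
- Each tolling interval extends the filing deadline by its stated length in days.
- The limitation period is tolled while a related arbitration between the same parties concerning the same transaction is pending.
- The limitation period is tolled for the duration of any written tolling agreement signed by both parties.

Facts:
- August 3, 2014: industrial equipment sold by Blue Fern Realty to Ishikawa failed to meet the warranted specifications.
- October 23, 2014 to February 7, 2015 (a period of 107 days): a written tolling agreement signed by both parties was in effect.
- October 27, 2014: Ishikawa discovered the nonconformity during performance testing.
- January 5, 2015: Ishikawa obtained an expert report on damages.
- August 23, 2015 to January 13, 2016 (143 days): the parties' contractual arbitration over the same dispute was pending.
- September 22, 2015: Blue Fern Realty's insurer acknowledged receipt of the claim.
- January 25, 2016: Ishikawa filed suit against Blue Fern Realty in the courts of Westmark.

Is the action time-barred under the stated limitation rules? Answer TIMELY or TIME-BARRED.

Accrual is governed by the date of the act, so the period began to run on August 3, 2014; the later discovery on October 27, 2014 is irrelevant under the stated rule.
Adding the 1 year base period to August 3, 2014 gives a deadline of August 3, 2015, before any tolling.
Because the written tolling agreement ran from October 23, 2014 to February 7, 2015, the deadline is extended by 107 days to November 18, 2015.
The period was tolled for 143 days by the pending related arbitration (August 23, 2015 to January 13, 2016), pushing the deadline to April 9, 2016.
Nothing else in the chronology tolls or restarts the period.
Filing on January 25, 2016 beat the April 9, 2016 deadline — the action is timely.

TIMELY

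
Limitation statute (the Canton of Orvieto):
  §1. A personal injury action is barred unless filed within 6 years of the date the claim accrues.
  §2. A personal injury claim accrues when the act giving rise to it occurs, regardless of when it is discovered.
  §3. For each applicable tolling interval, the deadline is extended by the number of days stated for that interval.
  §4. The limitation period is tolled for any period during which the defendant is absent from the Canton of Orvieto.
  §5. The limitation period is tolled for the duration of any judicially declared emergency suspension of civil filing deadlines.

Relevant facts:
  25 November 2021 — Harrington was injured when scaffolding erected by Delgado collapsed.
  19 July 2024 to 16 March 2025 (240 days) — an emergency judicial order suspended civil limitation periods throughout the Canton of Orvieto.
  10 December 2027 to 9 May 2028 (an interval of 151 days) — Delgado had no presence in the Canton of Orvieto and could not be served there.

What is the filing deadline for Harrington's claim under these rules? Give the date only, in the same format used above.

The limitation period began to run on 25 November 2021.
6 years from 25 November 2021 is 25 November 2027.
The period was tolled for 240 days by the emergency suspension of filing deadlines (19 July 2024 to 16 March 2025), pushing the deadline to 22 July 2028.
Because the defendant's absence from the jurisdiction ran from 10 December 2027 to 9 May 2028, the deadline is extended by 151 days to 20 December 2028.

20 December 2028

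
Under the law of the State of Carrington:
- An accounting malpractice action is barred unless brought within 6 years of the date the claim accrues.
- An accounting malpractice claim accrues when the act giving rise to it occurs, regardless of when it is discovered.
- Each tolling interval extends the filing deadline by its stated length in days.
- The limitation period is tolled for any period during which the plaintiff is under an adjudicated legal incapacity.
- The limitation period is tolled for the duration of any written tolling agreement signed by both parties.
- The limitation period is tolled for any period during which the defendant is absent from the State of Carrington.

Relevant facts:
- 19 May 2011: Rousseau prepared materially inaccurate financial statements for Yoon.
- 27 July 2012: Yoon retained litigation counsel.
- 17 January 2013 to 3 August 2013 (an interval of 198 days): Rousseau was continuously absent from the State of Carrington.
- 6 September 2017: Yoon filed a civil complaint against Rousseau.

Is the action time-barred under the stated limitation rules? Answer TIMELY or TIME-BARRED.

The limitation period began to run on 19 May 2011.
Adding the 6 years base period to 19 May 2011 gives a deadline of 19 May 2017, before any tolling.
Because the defendant's absence from the jurisdiction ran from 17 January 2013 to 3 August 2013, the deadline is extended by 198 days to 3 December 2017.
The other events in the timeline have no effect on the limitation period under the stated rules.
The 6 September 2017 filing precedes the 3 December 2017 deadline; the claim is timely.

TIMELY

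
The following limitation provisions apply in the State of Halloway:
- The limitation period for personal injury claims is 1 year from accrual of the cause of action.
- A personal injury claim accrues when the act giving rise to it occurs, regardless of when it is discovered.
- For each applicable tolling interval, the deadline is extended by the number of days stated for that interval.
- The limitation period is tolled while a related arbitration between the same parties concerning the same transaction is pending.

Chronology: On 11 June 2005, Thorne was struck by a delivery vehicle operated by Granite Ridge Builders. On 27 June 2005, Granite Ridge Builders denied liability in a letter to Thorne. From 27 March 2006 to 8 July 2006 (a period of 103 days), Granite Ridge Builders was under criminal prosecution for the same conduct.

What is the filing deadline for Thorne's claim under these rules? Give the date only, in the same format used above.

11 June 2006

The cause of action accrued on 11 June 2005, the date of the act.
The untolled deadline — 1 year after 11 June 2005 — is 11 June 2006.
The pending criminal prosecution from 27 March 2006 to 8 July 2006 does not toll the period, because no stated rule makes a criminal prosecution a tolling event.
Nothing else in the chronology tolls or restarts the period.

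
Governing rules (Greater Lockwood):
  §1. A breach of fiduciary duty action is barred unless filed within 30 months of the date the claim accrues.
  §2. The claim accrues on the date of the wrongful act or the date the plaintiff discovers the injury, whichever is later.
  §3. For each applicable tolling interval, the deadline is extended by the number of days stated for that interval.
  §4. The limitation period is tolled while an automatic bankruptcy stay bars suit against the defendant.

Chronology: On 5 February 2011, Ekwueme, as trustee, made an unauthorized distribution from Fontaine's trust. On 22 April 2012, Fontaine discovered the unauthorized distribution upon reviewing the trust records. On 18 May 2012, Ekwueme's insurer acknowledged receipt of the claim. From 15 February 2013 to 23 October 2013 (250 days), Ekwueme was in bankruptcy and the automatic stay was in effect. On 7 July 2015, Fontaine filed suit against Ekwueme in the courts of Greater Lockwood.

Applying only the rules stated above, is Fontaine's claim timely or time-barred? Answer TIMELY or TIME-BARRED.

TIME-BARRED

The claim accrued on 22 April 2012 — the later of the 5 February 2011 act and the 22 April 2012 discovery.
The untolled deadline — 30 months after 22 April 2012 — is 22 October 2014.
The automatic bankruptcy stay from 15 February 2013 to 23 October 2013 tolled the period for 250 days, extending the deadline to 29 June 2015.
The other events in the timeline have no effect on the limitation period under the stated rules.
Fontaine filed on 7 July 2015, after the 29 June 2015 deadline, so the action is time-barred.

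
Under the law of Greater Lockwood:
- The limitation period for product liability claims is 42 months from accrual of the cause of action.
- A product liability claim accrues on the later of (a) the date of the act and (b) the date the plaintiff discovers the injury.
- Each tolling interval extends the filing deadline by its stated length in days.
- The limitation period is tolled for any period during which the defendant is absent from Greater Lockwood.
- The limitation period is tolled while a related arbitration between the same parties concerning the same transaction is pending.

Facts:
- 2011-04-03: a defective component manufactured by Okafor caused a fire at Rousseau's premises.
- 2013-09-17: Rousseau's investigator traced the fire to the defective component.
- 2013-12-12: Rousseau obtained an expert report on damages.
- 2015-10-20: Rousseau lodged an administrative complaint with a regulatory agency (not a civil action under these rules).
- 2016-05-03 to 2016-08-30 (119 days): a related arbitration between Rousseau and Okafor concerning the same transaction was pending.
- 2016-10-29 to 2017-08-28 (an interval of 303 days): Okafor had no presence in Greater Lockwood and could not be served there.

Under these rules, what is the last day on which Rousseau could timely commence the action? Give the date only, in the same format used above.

Because discovery on 2013-09-17 post-dates the 2011-04-03 act, accrual under the later-of rule falls on 2013-09-17.
Adding the 42 months base period to 2013-09-17 gives a deadline of 2017-03-17, before any tolling.
The pending related arbitration from 2016-05-03 to 2016-08-30 tolled the period for 119 days, extending the deadline to 2017-07-14.
Because the defendant's absence from the jurisdiction ran from 2016-10-29 to 2017-08-28, the deadline is extended by 303 days to 2018-05-13.
None of the other events listed affects the running of the period under the stated rules.

2018-05-13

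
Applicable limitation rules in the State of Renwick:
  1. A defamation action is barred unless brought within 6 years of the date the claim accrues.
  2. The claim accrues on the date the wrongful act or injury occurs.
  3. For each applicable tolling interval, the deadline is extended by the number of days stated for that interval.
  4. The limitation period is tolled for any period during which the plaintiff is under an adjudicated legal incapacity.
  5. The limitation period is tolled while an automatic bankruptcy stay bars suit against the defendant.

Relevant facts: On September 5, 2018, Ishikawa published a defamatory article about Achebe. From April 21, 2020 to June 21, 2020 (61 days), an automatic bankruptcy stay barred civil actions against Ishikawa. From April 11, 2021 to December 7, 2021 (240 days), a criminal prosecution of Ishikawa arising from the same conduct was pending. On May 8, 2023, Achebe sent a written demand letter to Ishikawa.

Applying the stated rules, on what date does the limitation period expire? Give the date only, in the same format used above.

November 5, 2024

The claim accrued on September 5, 2018, when the wrongful act occurred.
Adding the 6 years base period to September 5, 2018 gives a deadline of September 5, 2024, before any tolling.
The automatic bankruptcy stay from April 21, 2020 to June 21, 2020 tolled the period for 61 days, extending the deadline to November 5, 2024.
No stated provision tolls the period for a criminal prosecution, so the interval from April 11, 2021 to December 7, 2021 has no effect on the deadline.
Nothing else in the chronology tolls or restarts the period.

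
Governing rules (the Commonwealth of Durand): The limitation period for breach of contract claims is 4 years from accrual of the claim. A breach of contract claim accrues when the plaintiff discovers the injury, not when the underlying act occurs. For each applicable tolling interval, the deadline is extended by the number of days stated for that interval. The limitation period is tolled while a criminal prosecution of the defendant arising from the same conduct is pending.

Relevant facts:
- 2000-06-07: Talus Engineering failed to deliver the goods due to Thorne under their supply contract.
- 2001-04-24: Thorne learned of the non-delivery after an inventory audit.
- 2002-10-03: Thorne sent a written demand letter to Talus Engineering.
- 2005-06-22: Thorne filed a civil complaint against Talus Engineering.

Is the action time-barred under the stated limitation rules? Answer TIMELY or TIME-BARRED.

TIME-BARRED

The claim did not accrue until Thorne discovered the injury on 2001-04-24; the 2000-06-07 act date does not start the clock under the stated rule.
4 years from 2001-04-24 is 2005-04-24.
None of the other events listed affects the running of the period under the stated rules.
Filing on 2005-06-22 missed the 2005-04-24 deadline — the action is time-barred.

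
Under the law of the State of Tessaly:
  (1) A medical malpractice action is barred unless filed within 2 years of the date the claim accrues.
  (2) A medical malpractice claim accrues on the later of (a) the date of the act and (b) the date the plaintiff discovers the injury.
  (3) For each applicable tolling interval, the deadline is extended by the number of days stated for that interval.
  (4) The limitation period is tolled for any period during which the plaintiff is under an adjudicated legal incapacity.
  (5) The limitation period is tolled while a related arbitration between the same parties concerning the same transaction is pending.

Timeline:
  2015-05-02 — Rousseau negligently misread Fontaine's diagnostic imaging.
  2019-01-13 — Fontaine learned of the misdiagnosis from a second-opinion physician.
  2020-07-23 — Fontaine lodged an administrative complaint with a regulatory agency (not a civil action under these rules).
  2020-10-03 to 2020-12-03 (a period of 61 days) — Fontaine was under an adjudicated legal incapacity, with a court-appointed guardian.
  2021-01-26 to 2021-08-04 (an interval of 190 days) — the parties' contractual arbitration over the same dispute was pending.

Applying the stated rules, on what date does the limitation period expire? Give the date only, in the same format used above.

Because discovery on 2019-01-13 post-dates the 2015-05-02 act, accrual under the later-of rule falls on 2019-01-13.
2 years from 2019-01-13 is 2021-01-13.
Because the plaintiff's legal incapacity ran from 2020-10-03 to 2020-12-03, the deadline is extended by 61 days to 2021-03-15.
The period was tolled for 190 days by the pending related arbitration (2021-01-26 to 2021-08-04), pushing the deadline to 2021-09-21.
None of the other events listed affects the running of the period under the stated rules.

2021-09-21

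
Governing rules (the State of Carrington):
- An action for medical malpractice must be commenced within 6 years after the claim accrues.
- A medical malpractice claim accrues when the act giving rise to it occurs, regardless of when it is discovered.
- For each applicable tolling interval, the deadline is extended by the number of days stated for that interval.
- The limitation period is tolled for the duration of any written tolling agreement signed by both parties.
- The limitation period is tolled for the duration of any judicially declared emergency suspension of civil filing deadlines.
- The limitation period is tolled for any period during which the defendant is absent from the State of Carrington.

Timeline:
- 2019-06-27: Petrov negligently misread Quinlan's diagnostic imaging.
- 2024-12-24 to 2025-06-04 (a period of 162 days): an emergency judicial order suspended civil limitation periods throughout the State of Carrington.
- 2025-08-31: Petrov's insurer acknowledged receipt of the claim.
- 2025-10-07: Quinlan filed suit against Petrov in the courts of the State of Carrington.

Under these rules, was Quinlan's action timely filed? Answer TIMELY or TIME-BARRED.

TIMELY

The claim accrued on 2019-06-27, when the wrongful act occurred.
The untolled deadline — 6 years after 2019-06-27 — is 2025-06-27.
Because the emergency suspension of filing deadlines ran from 2024-12-24 to 2025-06-04, the deadline is extended by 162 days to 2025-12-06.
The other events in the timeline have no effect on the limitation period under the stated rules.
The 2025-10-07 filing precedes the 2025-12-06 deadline; the claim is timely.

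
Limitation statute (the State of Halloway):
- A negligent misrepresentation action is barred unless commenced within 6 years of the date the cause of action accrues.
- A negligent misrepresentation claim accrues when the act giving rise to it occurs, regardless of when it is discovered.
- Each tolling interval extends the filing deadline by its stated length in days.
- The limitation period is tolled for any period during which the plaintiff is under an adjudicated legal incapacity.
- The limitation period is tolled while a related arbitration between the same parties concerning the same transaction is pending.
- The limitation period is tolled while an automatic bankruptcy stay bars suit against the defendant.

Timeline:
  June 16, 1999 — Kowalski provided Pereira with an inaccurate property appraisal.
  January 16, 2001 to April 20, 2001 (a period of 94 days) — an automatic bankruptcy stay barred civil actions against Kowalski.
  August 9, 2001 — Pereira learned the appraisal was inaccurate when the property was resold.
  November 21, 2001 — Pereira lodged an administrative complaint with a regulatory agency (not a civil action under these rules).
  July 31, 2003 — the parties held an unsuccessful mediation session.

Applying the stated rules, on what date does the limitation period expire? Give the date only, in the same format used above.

September 18, 2005

Accrual is governed by the date of the act, so the period began to run on June 16, 1999; the later discovery on August 9, 2001 is irrelevant under the stated rule.
Adding the 6 years base period to June 16, 1999 gives a deadline of June 16, 2005, before any tolling.
The automatic bankruptcy stay from January 16, 2001 to April 20, 2001 tolled the period for 94 days, extending the deadline to September 18, 2005.
Nothing else in the chronology tolls or restarts the period.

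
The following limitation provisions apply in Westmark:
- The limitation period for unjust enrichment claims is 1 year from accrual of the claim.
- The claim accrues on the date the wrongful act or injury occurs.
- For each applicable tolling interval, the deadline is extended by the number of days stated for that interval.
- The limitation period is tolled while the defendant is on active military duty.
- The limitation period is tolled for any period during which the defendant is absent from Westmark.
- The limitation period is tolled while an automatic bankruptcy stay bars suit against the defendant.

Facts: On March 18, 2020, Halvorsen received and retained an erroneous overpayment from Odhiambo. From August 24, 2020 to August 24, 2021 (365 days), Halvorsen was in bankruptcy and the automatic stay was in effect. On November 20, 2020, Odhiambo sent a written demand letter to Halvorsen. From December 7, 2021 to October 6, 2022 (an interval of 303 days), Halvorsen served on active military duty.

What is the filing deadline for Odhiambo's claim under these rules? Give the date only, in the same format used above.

The claim accrued on March 18, 2020, the date of the act.
The untolled deadline — 1 year after March 18, 2020 — is March 18, 2021.
The period was tolled for 365 days by the automatic bankruptcy stay (August 24, 2020 to August 24, 2021), pushing the deadline to March 18, 2022.
The defendant's active military service from December 7, 2021 to October 6, 2022 tolled the period for 303 days, extending the deadline to January 15, 2023.
The other events in the timeline have no effect on the limitation period under the stated rules.

January 15, 2023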